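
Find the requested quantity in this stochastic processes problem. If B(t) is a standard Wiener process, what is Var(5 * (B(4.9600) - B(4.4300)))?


Var(alpha*(B(t)-B(s))) = alpha^2 * (t-s)
= 5^2 * (4.9600 - 4.4300)
= 25 * 0.5300
= 13.2500

13.2500


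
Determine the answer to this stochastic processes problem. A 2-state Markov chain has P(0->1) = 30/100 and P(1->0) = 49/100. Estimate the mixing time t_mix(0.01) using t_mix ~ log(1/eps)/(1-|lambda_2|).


lambda_2 = |1 - p01 - p10| = |1 - 0.3000 - 0.4900| = 0.2100
t_mix ~ log(1/eps)/(1 - |lambda_2|)
= log(100)/(1 - 0.2100) = 4.6052/0.7900
= 5.8293

5.8293


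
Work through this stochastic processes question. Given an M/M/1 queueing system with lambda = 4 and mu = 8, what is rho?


rho = lambda/mu
= 4/8
= 0.5000

0.5000


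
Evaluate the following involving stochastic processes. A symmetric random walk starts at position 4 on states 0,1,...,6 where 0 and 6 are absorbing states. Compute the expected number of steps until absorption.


For symmetric RW on 0,...,N with absorbing barriers, E(i) = i*(N-i)
E(4) = 4 * 2 = 8

8


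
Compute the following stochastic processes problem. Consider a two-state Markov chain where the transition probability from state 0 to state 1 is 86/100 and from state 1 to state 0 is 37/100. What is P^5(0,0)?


Computing P^5 by matrix multiplication.
P = [[0.1400, 0.8600], [0.3700, 0.6300]]
After raising P to the power 5:
P^5(0,0) = 0.3004

0.3004


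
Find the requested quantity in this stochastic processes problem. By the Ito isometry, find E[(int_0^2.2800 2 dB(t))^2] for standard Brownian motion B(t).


By Ito isometry: E[(int f dB)^2] = int f^2 dt
= 2^2 * 2.2800
= 4 * 2.2800 = 9.1200

9.1200


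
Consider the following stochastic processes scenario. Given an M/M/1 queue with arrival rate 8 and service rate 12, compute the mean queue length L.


rho = 8/12 = 0.6667
L = rho/(1-rho)
= 0.6667/0.3333
= 2.0000

2.0000


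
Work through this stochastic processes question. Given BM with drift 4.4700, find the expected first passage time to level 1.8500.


Expected first passage time = a/mu
= 1.8500/4.4700
= 0.4139

0.4139


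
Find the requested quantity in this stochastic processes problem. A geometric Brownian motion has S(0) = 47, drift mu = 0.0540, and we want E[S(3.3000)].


E[S(t)] = S(0) * exp(mu * t)
= 47 * exp(0.0540 * 3.3000)
= 47 * 1.1951
= 56.1680

56.1680


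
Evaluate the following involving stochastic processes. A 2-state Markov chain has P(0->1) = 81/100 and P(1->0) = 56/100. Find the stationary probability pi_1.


Stationary distribution: pi_0 = p10/(p01+p10), pi_1 = p01/(p01+p10)
p01 = 0.8100, p10 = 0.5600
pi_1 = 0.5912

0.5912


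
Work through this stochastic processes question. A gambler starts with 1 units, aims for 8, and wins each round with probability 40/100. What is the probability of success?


Gambler's ruin formula:
r = q/p = 0.6000/0.4000 = 1.5000
P(win) = (1 - r^i)/(1 - r^N)
= (1 - 1.5000^1)/(1 - 1.5000^8)
= 0.0203

0.0203


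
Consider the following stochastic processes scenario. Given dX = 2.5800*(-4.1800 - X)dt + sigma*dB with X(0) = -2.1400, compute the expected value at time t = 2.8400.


E[X(t)] = mu + (X(0) - mu)*exp(-theta*t)
= -4.1800 + (-2.1400 - -4.1800)*exp(-2.5800*2.8400)
= -4.1800 + 2.0400 * 6.5741e-04
= -4.1787

-4.1787


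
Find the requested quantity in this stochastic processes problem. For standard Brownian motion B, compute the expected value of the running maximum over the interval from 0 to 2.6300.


E(max B(s)) = sqrt(2t/pi)
= sqrt(2*2.6300/pi)
= sqrt(1.6743)
= 1.2940

1.2940


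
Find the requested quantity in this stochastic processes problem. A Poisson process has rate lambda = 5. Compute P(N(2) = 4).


P(N(t)=k) = (lambda*t)^k * exp(-lambda*t) / k!
lambda*t = 10
= 10^4 * exp(-10) / 4!
= 10000 * 4.5400e-05 / 24
= 0.0189

0.0189


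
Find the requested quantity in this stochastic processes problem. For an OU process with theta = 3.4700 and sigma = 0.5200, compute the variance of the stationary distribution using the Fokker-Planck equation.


Stationary variance = sigma^2 / (2*theta)
= 0.5200^2 / (2*3.4700)
= 0.2704 / 6.9400
= 0.0390

0.0390


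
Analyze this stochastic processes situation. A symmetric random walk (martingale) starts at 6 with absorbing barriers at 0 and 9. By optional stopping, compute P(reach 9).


By optional stopping theorem: E(M at tau) = M(0) = 6
P(hit 9)*9 + P(hit 0)*0 = 6
P(hit 9) = (6 - 0)/(9 - 0) = 2/3 = 0.6667

0.6667


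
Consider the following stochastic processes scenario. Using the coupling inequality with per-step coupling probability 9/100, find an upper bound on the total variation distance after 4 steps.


TV distance bound <= (1-delta)^n
= (1 - 0.0900)^4
= 0.9100^4
= 0.6857

0.6857


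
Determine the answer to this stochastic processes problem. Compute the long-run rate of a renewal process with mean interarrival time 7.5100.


Long-run renewal rate = 1/E(X)
= 1/7.5100
= 0.1332

0.1332


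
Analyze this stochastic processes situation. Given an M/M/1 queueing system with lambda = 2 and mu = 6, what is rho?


rho = lambda/mu
= 2/6
= 0.3333

0.3333


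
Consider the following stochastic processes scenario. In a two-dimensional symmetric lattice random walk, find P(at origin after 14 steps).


P = C(14,7)^2 / 4^14
= 3432^2 / 268435456
= 11778624 / 268435456
= 0.0439

0.0439


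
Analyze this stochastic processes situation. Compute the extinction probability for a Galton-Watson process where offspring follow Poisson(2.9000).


Since mu = 2.9000 > 1, extinction prob q < 1.
Solve s = exp(mu*(s-1)) iteratively.
q = 0.0668

0.0668


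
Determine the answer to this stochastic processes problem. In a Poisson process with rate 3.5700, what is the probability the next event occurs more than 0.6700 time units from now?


P(X > t) = exp(-lambda * t)
= exp(-3.5700 * 0.6700)
= exp(-2.3919) = 0.0915

0.0915


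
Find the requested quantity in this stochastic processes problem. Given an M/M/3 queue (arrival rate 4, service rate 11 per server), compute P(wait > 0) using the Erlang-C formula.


a = lambda/mu = 0.3636
rho = a/c = 0.1212
Erlang-C formula applied:
C(c,a) = 0.0063

0.0063


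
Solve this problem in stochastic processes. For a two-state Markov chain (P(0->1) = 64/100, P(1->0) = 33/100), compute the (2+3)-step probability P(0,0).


P^5 = P^2 * P^3
Computing via matrix multiplication of the transition matrix.
Entry (0,0) of P^5 = 0.3402

0.3402


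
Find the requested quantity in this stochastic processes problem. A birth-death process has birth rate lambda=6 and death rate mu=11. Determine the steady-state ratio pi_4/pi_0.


For birth-death process, pi_n/pi_0 = (lambda/mu)^n
= (6/11)^4
= 0.0885

0.0885


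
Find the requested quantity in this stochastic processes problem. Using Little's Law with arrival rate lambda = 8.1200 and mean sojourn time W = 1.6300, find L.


Little's Law: L = lambda * W
= 8.1200 * 1.6300
= 13.2356

13.2356


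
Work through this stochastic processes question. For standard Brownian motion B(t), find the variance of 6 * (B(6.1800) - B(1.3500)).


Var(alpha*(B(t)-B(s))) = alpha^2 * (t-s)
= 6^2 * (6.1800 - 1.3500)
= 36 * 4.8300
= 173.8800

173.8800


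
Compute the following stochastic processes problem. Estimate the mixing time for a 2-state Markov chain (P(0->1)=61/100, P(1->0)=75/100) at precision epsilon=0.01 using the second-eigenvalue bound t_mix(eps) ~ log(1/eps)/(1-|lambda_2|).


lambda_2 = |1 - p01 - p10| = |1 - 0.6100 - 0.7500| = 0.3600
t_mix ~ log(1/eps)/(1 - |lambda_2|)
= log(100)/(1 - 0.3600) = 4.6052/0.6400
= 7.1956

7.1956


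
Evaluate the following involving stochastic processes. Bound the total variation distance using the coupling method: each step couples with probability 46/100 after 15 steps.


TV distance bound <= (1-delta)^n
= (1 - 0.4600)^15
= 0.5400^15
= 9.6807e-05

9.6807e-05


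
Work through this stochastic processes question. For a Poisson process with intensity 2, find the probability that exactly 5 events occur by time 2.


P(N(t)=k) = (lambda*t)^k * exp(-lambda*t) / k!
lambda*t = 4
= 4^5 * exp(-4) / 5!
= 1024 * 0.0183 / 120
= 0.1563

0.1563


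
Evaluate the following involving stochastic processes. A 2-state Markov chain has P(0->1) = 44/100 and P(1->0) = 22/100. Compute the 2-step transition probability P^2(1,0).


Computing P^2 by matrix multiplication.
P = [[0.5600, 0.4400], [0.2200, 0.7800]]
After raising P to the power 2:
P^2(1,0) = 0.2948

0.2948


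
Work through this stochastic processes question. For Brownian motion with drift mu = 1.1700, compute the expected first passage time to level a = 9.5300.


Expected first passage time = a/mu
= 9.5300/1.1700
= 8.1453

8.1453


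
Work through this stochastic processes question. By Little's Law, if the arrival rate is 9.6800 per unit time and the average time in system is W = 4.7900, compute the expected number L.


Little's Law: L = lambda * W
= 9.6800 * 4.7900
= 46.3672

46.3672


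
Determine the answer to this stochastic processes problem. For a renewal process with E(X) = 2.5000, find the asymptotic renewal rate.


Long-run renewal rate = 1/E(X)
= 1/2.5000
= 0.4000

0.4000


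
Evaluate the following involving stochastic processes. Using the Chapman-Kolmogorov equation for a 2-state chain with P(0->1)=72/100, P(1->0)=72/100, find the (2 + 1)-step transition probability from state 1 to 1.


P^3 = P^2 * P^1
Computing via matrix multiplication of the transition matrix.
Entry (1,1) of P^3 = 0.4574

0.4574


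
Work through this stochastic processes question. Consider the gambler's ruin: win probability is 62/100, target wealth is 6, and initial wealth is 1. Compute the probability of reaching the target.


Gambler's ruin formula:
r = q/p = 0.3800/0.6200 = 0.6129
P(win) = (1 - r^i)/(1 - r^N)
= (1 - 0.6129^1)/(1 - 0.6129^6)
= 0.4088

0.4088


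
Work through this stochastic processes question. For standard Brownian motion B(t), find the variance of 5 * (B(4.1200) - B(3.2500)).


Var(alpha*(B(t)-B(s))) = alpha^2 * (t-s)
= 5^2 * (4.1200 - 3.2500)
= 25 * 0.8700
= 21.7500

21.7500


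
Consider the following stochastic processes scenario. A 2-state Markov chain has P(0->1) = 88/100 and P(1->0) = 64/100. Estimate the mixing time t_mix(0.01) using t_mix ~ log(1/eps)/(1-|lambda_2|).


lambda_2 = |1 - p01 - p10| = |1 - 0.8800 - 0.6400| = 0.5200
t_mix ~ log(1/eps)/(1 - |lambda_2|)
= log(100)/(1 - 0.5200) = 4.6052/0.4800
= 9.5941

9.5941


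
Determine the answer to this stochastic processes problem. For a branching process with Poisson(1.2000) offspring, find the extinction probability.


Since mu = 1.2000 > 1, extinction prob q < 1.
Solve s = exp(mu*(s-1)) iteratively.
q = 0.6863

0.6863


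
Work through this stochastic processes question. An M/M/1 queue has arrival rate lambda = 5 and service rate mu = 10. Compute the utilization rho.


rho = lambda/mu
= 5/10
= 0.5000

0.5000


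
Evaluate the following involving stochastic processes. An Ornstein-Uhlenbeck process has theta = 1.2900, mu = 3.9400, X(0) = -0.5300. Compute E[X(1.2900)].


E[X(t)] = mu + (X(0) - mu)*exp(-theta*t)
= 3.9400 + (-0.5300 - 3.9400)*exp(-1.2900*1.2900)
= 3.9400 + -4.4700 * 0.1894
= 3.0936

3.0936


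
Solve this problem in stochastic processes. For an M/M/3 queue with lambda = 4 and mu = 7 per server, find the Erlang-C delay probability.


a = lambda/mu = 0.5714
rho = a/c = 0.1905
Erlang-C formula applied:
C(c,a) = 0.0217

0.0217


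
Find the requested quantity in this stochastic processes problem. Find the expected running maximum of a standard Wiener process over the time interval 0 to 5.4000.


E(max B(s)) = sqrt(2t/pi)
= sqrt(2*5.4000/pi)
= sqrt(3.4377)
= 1.8541

1.8541


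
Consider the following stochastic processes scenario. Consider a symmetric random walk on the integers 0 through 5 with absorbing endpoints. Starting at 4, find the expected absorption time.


For symmetric RW on 0,...,N with absorbing barriers, E(i) = i*(N-i)
E(4) = 4 * 1 = 4

4


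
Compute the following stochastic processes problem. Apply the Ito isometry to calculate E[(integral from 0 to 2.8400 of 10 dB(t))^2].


By Ito isometry: E[(int f dB)^2] = int f^2 dt
= 10^2 * 2.8400
= 100 * 2.8400 = 284.0000

284.0000


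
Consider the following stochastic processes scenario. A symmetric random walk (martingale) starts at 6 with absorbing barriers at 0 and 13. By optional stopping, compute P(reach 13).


By optional stopping theorem: E(M at tau) = M(0) = 6
P(hit 13)*13 + P(hit 0)*0 = 6
P(hit 13) = (6 - 0)/(13 - 0) = 6/13 = 0.4615

0.4615


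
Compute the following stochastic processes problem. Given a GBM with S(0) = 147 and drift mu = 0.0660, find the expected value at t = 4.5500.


E[S(t)] = S(0) * exp(mu * t)
= 147 * exp(0.0660 * 4.5500)
= 147 * 1.3503
= 198.4888

198.4888


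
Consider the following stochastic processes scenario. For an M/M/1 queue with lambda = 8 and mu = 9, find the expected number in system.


rho = 8/9 = 0.8889
L = rho/(1-rho)
= 0.8889/0.1111
= 8.0000

8.0000


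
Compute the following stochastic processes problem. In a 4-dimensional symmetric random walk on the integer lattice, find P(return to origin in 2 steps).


P(return in 2 steps) = P(reverse first step) = 1/(2d)
= 1/8
= 0.1250

0.1250


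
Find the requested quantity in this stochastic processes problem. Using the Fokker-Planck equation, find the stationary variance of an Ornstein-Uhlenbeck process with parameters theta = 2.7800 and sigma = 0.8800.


Stationary variance = sigma^2 / (2*theta)
= 0.8800^2 / (2*2.7800)
= 0.7744 / 5.5600
= 0.1393

0.1393


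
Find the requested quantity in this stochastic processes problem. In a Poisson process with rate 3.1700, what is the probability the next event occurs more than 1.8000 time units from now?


P(X > t) = exp(-lambda * t)
= exp(-3.1700 * 1.8000)
= exp(-5.7060) = 0.0033

0.0033


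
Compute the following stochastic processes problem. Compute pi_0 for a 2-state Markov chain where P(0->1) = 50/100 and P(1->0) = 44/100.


Stationary distribution: pi_0 = p10/(p01+p10), pi_1 = p01/(p01+p10)
p01 = 0.5000, p10 = 0.4400
pi_0 = 0.4681

0.4681


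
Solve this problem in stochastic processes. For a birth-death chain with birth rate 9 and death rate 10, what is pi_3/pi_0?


For birth-death process, pi_n/pi_0 = (lambda/mu)^n
= (9/10)^3
= 0.7290

0.7290


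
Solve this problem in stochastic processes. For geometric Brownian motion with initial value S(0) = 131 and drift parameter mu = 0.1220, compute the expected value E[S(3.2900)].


E[S(t)] = S(0) * exp(mu * t)
= 131 * exp(0.1220 * 3.2900)
= 131 * 1.4939
= 195.6989

195.6989


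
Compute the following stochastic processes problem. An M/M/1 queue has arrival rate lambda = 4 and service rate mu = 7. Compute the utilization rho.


rho = lambda/mu
= 4/7
= 0.5714

0.5714


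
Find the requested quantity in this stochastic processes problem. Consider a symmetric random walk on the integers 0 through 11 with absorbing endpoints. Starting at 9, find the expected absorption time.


For symmetric RW on 0,...,N with absorbing barriers, E(i) = i*(N-i)
E(9) = 9 * 2 = 18

18


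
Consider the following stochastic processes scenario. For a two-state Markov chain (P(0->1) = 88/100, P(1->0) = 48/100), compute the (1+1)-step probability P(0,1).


P^2 = P^1 * P^1
Computing via matrix multiplication of the transition matrix.
Entry (0,1) of P^2 = 0.5632

0.5632


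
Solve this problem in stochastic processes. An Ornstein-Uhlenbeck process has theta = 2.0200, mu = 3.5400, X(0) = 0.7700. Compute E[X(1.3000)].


E[X(t)] = mu + (X(0) - mu)*exp(-theta*t)
= 3.5400 + (0.7700 - 3.5400)*exp(-2.0200*1.3000)
= 3.5400 + -2.7700 * 0.0724
= 3.3395

3.3395


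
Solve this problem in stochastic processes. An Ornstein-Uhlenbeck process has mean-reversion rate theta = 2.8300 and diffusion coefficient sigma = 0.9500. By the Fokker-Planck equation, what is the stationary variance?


Stationary variance = sigma^2 / (2*theta)
= 0.9500^2 / (2*2.8300)
= 0.9025 / 5.6600
= 0.1595

0.1595


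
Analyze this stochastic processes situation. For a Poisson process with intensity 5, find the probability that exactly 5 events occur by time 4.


P(N(t)=k) = (lambda*t)^k * exp(-lambda*t) / k!
lambda*t = 20
= 20^5 * exp(-20) / 5!
= 3200000 * 2.0612e-09 / 120
= 5.4964e-05

5.4964e-05


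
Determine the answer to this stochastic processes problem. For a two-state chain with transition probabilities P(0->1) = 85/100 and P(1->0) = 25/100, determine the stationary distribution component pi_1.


Stationary distribution: pi_0 = p10/(p01+p10), pi_1 = p01/(p01+p10)
p01 = 0.8500, p10 = 0.2500
pi_1 = 0.7727

0.7727


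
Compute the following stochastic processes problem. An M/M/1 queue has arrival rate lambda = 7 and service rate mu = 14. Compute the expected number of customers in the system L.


rho = 7/14 = 0.5000
L = rho/(1-rho)
= 0.5000/0.5000
= 1.0000

1.0000


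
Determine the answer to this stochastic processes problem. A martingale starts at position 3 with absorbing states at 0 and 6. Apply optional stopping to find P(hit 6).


By optional stopping theorem: E(M at tau) = M(0) = 3
P(hit 6)*6 + P(hit 0)*0 = 3
P(hit 6) = (3 - 0)/(6 - 0) = 1/2 = 0.5000

0.5000


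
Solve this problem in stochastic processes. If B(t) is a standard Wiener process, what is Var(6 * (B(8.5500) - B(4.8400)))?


Var(alpha*(B(t)-B(s))) = alpha^2 * (t-s)
= 6^2 * (8.5500 - 4.8400)
= 36 * 3.7100
= 133.5600

133.5600


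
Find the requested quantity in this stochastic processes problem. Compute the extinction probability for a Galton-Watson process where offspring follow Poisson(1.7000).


Since mu = 1.7000 > 1, extinction prob q < 1.
Solve s = exp(mu*(s-1)) iteratively.
q = 0.3088

0.3088


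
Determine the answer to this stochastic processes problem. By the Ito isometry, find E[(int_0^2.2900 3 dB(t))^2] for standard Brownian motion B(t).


By Ito isometry: E[(int f dB)^2] = int f^2 dt
= 3^2 * 2.2900
= 9 * 2.2900 = 20.6100

20.6100


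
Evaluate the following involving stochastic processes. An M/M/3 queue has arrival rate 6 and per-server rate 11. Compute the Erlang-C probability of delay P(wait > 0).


a = lambda/mu = 0.5455
rho = a/c = 0.1818
Erlang-C formula applied:
C(c,a) = 0.0191

0.0191


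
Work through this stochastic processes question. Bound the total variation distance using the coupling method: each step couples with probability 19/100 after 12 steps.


TV distance bound <= (1-delta)^n
= (1 - 0.1900)^12
= 0.8100^12
= 0.0798

0.0798


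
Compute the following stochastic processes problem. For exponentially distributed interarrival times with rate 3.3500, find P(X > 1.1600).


P(X > t) = exp(-lambda * t)
= exp(-3.3500 * 1.1600)
= exp(-3.8860) = 0.0205

0.0205


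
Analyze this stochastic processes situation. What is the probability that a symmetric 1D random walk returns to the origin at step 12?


P(S(12) = 0) = C(12,6) / 4^6
= 924 / 4096
= 0.2256

0.2256


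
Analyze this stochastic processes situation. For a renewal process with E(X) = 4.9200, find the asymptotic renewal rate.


Long-run renewal rate = 1/E(X)
= 1/4.9200
= 0.2033

0.2033


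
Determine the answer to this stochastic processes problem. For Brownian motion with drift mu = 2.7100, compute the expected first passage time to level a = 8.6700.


Expected first passage time = a/mu
= 8.6700/2.7100
= 3.1993

3.1993


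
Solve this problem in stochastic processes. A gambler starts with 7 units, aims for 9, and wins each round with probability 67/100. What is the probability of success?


Gambler's ruin formula:
r = q/p = 0.3300/0.6700 = 0.4925
P(win) = (1 - r^i)/(1 - r^N)
= (1 - 0.4925^7)/(1 - 0.4925^9)
= 0.9947

0.9947


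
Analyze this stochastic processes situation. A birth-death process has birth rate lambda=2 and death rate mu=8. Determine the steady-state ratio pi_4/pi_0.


For birth-death process, pi_n/pi_0 = (lambda/mu)^n
= (2/8)^4
= 0.0039

0.0039


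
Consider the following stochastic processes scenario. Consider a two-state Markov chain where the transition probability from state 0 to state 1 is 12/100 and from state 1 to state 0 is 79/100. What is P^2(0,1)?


Computing P^2 by matrix multiplication.
P = [[0.8800, 0.1200], [0.7900, 0.2100]]
After raising P to the power 2:
P^2(0,1) = 0.1308

0.1308


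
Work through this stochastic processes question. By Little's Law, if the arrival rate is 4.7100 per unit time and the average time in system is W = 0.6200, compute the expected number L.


Little's Law: L = lambda * W
= 4.7100 * 0.6200
= 2.9202

2.9202


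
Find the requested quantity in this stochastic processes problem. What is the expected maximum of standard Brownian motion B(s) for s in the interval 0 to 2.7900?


E(max B(s)) = sqrt(2t/pi)
= sqrt(2*2.7900/pi)
= sqrt(1.7762)
= 1.3327

1.3327


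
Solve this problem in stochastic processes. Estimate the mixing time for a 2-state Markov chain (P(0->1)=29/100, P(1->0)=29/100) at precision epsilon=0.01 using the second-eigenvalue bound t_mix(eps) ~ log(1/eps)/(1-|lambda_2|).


lambda_2 = |1 - p01 - p10| = |1 - 0.2900 - 0.2900| = 0.4200
t_mix ~ log(1/eps)/(1 - |lambda_2|)
= log(100)/(1 - 0.4200) = 4.6052/0.5800
= 7.9399

7.9399


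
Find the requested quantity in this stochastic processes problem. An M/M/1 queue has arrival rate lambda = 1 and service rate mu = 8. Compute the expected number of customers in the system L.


rho = 1/8 = 0.1250
L = rho/(1-rho)
= 0.1250/0.8750
= 0.1429

0.1429


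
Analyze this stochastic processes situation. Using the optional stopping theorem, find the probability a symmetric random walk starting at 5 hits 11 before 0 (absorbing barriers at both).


By optional stopping theorem: E(M at tau) = M(0) = 5
P(hit 11)*11 + P(hit 0)*0 = 5
P(hit 11) = (5 - 0)/(11 - 0) = 5/11 = 0.4545

0.4545


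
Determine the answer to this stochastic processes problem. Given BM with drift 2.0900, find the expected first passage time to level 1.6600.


Expected first passage time = a/mu
= 1.6600/2.0900
= 0.7943

0.7943


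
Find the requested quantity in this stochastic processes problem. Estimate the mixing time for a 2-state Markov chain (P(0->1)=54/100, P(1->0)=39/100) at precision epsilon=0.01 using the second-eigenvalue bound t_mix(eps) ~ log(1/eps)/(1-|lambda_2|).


lambda_2 = |1 - p01 - p10| = |1 - 0.5400 - 0.3900| = 0.0700
t_mix ~ log(1/eps)/(1 - |lambda_2|)
= log(100)/(1 - 0.0700) = 4.6052/0.9300
= 4.9518

4.9518


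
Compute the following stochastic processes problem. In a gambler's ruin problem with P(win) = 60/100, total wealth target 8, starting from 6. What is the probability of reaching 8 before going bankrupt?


Gambler's ruin formula:
r = q/p = 0.4000/0.6000 = 0.6667
P(win) = (1 - r^i)/(1 - r^N)
= (1 - 0.6667^6)/(1 - 0.6667^8)
= 0.9492

0.9492


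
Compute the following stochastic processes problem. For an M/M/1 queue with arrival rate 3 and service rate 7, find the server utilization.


rho = lambda/mu
= 3/7
= 0.4286

0.4286


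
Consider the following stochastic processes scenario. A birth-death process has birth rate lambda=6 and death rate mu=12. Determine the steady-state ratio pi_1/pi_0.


For birth-death process, pi_n/pi_0 = (lambda/mu)^n
= (6/12)^1
= 0.5000

0.5000


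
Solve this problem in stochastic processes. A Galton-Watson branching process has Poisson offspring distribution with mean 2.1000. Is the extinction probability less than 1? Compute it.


Since mu = 2.1000 > 1, extinction prob q < 1.
Solve s = exp(mu*(s-1)) iteratively.
q = 0.1779

0.1779


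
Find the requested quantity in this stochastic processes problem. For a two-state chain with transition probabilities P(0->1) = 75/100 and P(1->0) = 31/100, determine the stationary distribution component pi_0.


Stationary distribution: pi_0 = p10/(p01+p10), pi_1 = p01/(p01+p10)
p01 = 0.7500, p10 = 0.3100
pi_0 = 0.2925

0.2925


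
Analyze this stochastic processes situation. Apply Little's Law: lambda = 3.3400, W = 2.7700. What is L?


Little's Law: L = lambda * W
= 3.3400 * 2.7700
= 9.2518

9.2518


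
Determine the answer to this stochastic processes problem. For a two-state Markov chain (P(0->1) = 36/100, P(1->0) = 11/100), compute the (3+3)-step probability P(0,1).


P^6 = P^3 * P^3
Computing via matrix multiplication of the transition matrix.
Entry (0,1) of P^6 = 0.7490

0.7490


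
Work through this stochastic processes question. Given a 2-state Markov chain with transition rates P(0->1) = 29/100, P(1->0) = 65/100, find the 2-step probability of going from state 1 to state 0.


Computing P^2 by matrix multiplication.
P = [[0.7100, 0.2900], [0.6500, 0.3500]]
After raising P to the power 2:
P^2(1,0) = 0.6890

0.6890


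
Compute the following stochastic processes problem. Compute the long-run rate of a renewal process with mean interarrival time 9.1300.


Long-run renewal rate = 1/E(X)
= 1/9.1300
= 0.1095

0.1095


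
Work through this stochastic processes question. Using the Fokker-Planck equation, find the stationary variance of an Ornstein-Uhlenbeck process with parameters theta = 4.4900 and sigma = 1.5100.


Stationary variance = sigma^2 / (2*theta)
= 1.5100^2 / (2*4.4900)
= 2.2801 / 8.9800
= 0.2539

0.2539


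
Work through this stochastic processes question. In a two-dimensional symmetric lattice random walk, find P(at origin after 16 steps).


P = C(16,8)^2 / 4^16
= 12870^2 / 4294967296
= 165636900 / 4294967296
= 0.0386

0.0386


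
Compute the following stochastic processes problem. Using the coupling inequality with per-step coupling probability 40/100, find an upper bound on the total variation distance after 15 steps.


TV distance bound <= (1-delta)^n
= (1 - 0.4000)^15
= 0.6000^15
= 4.7018e-04

4.7018e-04


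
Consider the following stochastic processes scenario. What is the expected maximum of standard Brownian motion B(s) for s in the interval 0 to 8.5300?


E(max B(s)) = sqrt(2t/pi)
= sqrt(2*8.5300/pi)
= sqrt(5.4304)
= 2.3303

2.3303


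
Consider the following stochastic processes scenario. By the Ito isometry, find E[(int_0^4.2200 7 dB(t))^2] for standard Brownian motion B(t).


By Ito isometry: E[(int f dB)^2] = int f^2 dt
= 7^2 * 4.2200
= 49 * 4.2200 = 206.7800

206.7800


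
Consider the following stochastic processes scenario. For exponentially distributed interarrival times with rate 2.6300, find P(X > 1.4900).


P(X > t) = exp(-lambda * t)
= exp(-2.6300 * 1.4900)
= exp(-3.9187) = 0.0199

0.0199


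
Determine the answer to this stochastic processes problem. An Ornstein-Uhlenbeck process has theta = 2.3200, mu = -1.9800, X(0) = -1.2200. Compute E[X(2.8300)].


E[X(t)] = mu + (X(0) - mu)*exp(-theta*t)
= -1.9800 + (-1.2200 - -1.9800)*exp(-2.3200*2.8300)
= -1.9800 + 0.7600 * 0.0014
= -1.9789

-1.9789


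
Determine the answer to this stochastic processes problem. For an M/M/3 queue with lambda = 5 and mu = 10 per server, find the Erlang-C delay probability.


a = lambda/mu = 0.5000
rho = a/c = 0.1667
Erlang-C formula applied:
C(c,a) = 0.0152

0.0152


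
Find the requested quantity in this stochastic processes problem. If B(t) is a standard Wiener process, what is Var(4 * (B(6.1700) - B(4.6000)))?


Var(alpha*(B(t)-B(s))) = alpha^2 * (t-s)
= 4^2 * (6.1700 - 4.6000)
= 16 * 1.5700
= 25.1200

25.1200


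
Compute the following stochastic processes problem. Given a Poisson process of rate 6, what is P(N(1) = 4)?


P(N(t)=k) = (lambda*t)^k * exp(-lambda*t) / k!
lambda*t = 6
= 6^4 * exp(-6) / 4!
= 1296 * 0.0025 / 24
= 0.1339

0.1339


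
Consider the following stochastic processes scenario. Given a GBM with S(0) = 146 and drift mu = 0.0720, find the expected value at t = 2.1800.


E[S(t)] = S(0) * exp(mu * t)
= 146 * exp(0.0720 * 2.1800)
= 146 * 1.1699
= 170.8125

170.8125


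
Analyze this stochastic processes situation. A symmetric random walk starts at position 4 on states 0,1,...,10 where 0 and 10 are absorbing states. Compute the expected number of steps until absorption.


For symmetric RW on 0,...,N with absorbing barriers, E(i) = i*(N-i)
E(4) = 4 * 6 = 24

24


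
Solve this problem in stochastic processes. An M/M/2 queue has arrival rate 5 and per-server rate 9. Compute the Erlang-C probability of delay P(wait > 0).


a = lambda/mu = 0.5556
rho = a/c = 0.2778
Erlang-C formula applied:
C(c,a) = 0.1208

0.1208


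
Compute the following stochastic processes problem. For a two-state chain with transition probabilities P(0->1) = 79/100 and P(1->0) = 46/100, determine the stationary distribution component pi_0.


Stationary distribution: pi_0 = p10/(p01+p10), pi_1 = p01/(p01+p10)
p01 = 0.7900, p10 = 0.4600
pi_0 = 0.3680

0.3680


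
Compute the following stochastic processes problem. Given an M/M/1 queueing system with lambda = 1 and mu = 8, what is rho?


rho = lambda/mu
= 1/8
= 0.1250

0.1250


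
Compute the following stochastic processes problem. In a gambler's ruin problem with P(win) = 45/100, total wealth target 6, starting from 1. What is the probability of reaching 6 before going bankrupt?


Gambler's ruin formula:
r = q/p = 0.5500/0.4500 = 1.2222
P(win) = (1 - r^i)/(1 - r^N)
= (1 - 1.2222^1)/(1 - 1.2222^6)
= 0.0952

0.0952


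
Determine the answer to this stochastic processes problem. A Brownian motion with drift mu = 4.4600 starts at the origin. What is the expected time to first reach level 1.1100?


Expected first passage time = a/mu
= 1.1100/4.4600
= 0.2489

0.2489


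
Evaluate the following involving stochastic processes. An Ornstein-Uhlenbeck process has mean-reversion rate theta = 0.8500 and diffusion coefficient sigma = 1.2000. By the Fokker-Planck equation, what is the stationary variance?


Stationary variance = sigma^2 / (2*theta)
= 1.2000^2 / (2*0.8500)
= 1.4400 / 1.7000
= 0.8471

0.8471


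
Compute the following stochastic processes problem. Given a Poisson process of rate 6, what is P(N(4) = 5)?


P(N(t)=k) = (lambda*t)^k * exp(-lambda*t) / k!
lambda*t = 24
= 24^5 * exp(-24) / 5!
= 7962624 * 3.7751e-11 / 120
= 2.5050e-06

2.5050e-06


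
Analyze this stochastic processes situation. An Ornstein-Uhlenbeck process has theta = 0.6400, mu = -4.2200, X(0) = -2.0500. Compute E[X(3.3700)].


E[X(t)] = mu + (X(0) - mu)*exp(-theta*t)
= -4.2200 + (-2.0500 - -4.2200)*exp(-0.6400*3.3700)
= -4.2200 + 2.1700 * 0.1157
= -3.9689

-3.9689


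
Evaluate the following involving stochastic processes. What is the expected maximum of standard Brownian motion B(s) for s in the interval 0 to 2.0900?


E(max B(s)) = sqrt(2t/pi)
= sqrt(2*2.0900/pi)
= sqrt(1.3305)
= 1.1535

1.1535


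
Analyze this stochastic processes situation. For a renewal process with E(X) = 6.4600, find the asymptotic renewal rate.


Long-run renewal rate = 1/E(X)
= 1/6.4600
= 0.1548

0.1548


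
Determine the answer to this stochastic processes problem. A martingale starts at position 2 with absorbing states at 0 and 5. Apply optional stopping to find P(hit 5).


By optional stopping theorem: E(M at tau) = M(0) = 2
P(hit 5)*5 + P(hit 0)*0 = 2
P(hit 5) = (2 - 0)/(5 - 0) = 2/5 = 0.4000

0.4000


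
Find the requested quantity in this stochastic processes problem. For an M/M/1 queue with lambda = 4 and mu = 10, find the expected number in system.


rho = 4/10 = 0.4000
L = rho/(1-rho)
= 0.4000/0.6000
= 0.6667

0.6667


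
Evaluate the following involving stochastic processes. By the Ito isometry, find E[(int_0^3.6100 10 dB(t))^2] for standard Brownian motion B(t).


By Ito isometry: E[(int f dB)^2] = int f^2 dt
= 10^2 * 3.6100
= 100 * 3.6100 = 361.0000

361.0000


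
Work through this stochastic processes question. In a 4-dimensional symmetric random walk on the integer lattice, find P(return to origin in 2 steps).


P(return in 2 steps) = P(reverse first step) = 1/(2d)
= 1/8
= 0.1250

0.1250


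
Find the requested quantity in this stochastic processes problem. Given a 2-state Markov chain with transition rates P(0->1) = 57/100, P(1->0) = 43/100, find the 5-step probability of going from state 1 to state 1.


Computing P^5 by matrix multiplication.
P = [[0.4300, 0.5700], [0.4300, 0.5700]]
After raising P to the power 5:
P^5(1,1) = 0.5700

0.5700


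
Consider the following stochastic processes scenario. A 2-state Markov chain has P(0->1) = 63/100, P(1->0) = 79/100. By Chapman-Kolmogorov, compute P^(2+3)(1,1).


P^5 = P^2 * P^3
Computing via matrix multiplication of the transition matrix.
Entry (1,1) of P^5 = 0.4364

0.4364


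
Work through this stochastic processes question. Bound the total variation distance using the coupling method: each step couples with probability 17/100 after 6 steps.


TV distance bound <= (1-delta)^n
= (1 - 0.1700)^6
= 0.8300^6
= 0.3269

0.3269


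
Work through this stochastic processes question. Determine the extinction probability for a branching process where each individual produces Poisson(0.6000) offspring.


Since mu = 0.6000 <= 1, extinction probability = 1.

1.0000


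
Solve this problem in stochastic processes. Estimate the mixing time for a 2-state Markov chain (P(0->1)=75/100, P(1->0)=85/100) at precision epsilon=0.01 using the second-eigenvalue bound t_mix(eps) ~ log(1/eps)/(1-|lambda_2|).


lambda_2 = |1 - p01 - p10| = |1 - 0.7500 - 0.8500| = 0.6000
t_mix ~ log(1/eps)/(1 - |lambda_2|)
= log(100)/(1 - 0.6000) = 4.6052/0.4000
= 11.5129

11.5129


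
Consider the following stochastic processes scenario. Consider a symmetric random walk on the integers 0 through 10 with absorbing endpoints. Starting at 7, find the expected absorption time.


For symmetric RW on 0,...,N with absorbing barriers, E(i) = i*(N-i)
E(7) = 7 * 3 = 21

21


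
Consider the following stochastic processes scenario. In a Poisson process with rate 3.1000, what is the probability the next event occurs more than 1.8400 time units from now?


P(X > t) = exp(-lambda * t)
= exp(-3.1000 * 1.8400)
= exp(-5.7040) = 0.0033

0.0033


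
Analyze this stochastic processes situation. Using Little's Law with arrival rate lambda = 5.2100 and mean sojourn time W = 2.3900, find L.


Little's Law: L = lambda * W
= 5.2100 * 2.3900
= 12.4519

12.4519


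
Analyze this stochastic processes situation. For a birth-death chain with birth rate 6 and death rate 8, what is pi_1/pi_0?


For birth-death process, pi_n/pi_0 = (lambda/mu)^n
= (6/8)^1
= 0.7500

0.7500


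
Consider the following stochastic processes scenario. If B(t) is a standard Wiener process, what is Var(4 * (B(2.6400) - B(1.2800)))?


Var(alpha*(B(t)-B(s))) = alpha^2 * (t-s)
= 4^2 * (2.6400 - 1.2800)
= 16 * 1.3600
= 21.7600

21.7600


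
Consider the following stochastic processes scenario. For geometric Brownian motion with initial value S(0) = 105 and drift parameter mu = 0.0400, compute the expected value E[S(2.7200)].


E[S(t)] = S(0) * exp(mu * t)
= 105 * exp(0.0400 * 2.7200)
= 105 * 1.1149
= 117.0686

117.0686


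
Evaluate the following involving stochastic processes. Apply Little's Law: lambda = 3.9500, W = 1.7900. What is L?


Little's Law: L = lambda * W
= 3.9500 * 1.7900
= 7.0705

7.0705


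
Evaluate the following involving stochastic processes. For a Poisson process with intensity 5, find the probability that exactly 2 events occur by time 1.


P(N(t)=k) = (lambda*t)^k * exp(-lambda*t) / k!
lambda*t = 5
= 5^2 * exp(-5) / 2!
= 25 * 0.0067 / 2
= 0.0842

0.0842


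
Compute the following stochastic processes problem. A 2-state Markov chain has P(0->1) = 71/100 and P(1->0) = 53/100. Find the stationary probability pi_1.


Stationary distribution: pi_0 = p10/(p01+p10), pi_1 = p01/(p01+p10)
p01 = 0.7100, p10 = 0.5300
pi_1 = 0.5726

0.5726


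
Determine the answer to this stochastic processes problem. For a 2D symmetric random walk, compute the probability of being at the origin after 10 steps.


P = C(10,5)^2 / 4^10
= 252^2 / 1048576
= 63504 / 1048576
= 0.0606

0.0606


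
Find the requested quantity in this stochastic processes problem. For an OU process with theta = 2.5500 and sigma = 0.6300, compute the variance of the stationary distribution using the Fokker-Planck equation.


Stationary variance = sigma^2 / (2*theta)
= 0.6300^2 / (2*2.5500)
= 0.3969 / 5.1000
= 0.0778

0.0778


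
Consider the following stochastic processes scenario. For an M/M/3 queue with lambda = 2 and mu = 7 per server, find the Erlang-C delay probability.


a = lambda/mu = 0.2857
rho = a/c = 0.0952
Erlang-C formula applied:
C(c,a) = 0.0032

0.0032


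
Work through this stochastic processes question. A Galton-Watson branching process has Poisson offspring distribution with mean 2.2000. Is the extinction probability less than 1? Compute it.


Since mu = 2.2000 > 1, extinction prob q < 1.
Solve s = exp(mu*(s-1)) iteratively.
q = 0.1563

0.1563


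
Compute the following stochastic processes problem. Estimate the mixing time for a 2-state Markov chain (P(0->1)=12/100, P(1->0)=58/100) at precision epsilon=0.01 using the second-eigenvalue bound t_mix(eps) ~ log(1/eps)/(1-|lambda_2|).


lambda_2 = |1 - p01 - p10| = |1 - 0.1200 - 0.5800| = 0.3000
t_mix ~ log(1/eps)/(1 - |lambda_2|)
= log(100)/(1 - 0.3000) = 4.6052/0.7000
= 6.5788

6.5788


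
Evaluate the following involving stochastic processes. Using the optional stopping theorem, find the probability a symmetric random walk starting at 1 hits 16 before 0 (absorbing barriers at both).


By optional stopping theorem: E(M at tau) = M(0) = 1
P(hit 16)*16 + P(hit 0)*0 = 1
P(hit 16) = (1 - 0)/(16 - 0) = 1/16 = 0.0625

0.0625


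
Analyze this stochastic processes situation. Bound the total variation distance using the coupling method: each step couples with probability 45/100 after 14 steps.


TV distance bound <= (1-delta)^n
= (1 - 0.4500)^14
= 0.5500^14
= 2.3178e-04

2.3178e-04


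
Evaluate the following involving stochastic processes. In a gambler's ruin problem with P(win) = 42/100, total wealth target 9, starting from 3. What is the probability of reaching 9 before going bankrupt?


Gambler's ruin formula:
r = q/p = 0.5800/0.4200 = 1.3810
P(win) = (1 - r^i)/(1 - r^N)
= (1 - 1.3810^3)/(1 - 1.3810^9)
= 0.0946

0.0946


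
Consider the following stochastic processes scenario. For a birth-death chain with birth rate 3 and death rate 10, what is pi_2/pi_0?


For birth-death process, pi_n/pi_0 = (lambda/mu)^n
= (3/10)^2
= 0.0900

0.0900


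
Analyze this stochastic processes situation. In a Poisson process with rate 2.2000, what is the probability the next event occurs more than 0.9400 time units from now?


P(X > t) = exp(-lambda * t)
= exp(-2.2000 * 0.9400)
= exp(-2.0680) = 0.1264

0.1264


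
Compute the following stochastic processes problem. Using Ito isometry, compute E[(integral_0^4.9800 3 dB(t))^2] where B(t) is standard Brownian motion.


By Ito isometry: E[(int f dB)^2] = int f^2 dt
= 3^2 * 4.9800
= 9 * 4.9800 = 44.8200

44.8200


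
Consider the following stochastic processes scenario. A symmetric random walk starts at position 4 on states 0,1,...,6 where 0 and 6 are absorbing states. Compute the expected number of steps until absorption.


For symmetric RW on 0,...,N with absorbing barriers, E(i) = i*(N-i)
E(4) = 4 * 2 = 8

8


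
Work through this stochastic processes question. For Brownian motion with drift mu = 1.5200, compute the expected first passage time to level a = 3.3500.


Expected first passage time = a/mu
= 3.3500/1.5200
= 2.2039

2.2039


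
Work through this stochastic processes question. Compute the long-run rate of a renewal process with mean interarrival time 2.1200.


Long-run renewal rate = 1/E(X)
= 1/2.1200
= 0.4717

0.4717
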